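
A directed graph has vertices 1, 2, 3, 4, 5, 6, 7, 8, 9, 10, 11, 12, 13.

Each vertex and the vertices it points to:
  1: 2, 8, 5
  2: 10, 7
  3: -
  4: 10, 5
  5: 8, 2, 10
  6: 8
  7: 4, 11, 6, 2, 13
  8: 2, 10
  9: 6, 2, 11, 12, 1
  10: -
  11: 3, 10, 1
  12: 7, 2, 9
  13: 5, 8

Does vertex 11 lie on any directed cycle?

11 is on a cycle iff 11 can reach itself via ≥1 edge.
11 → 1 → 2 → 7 → 11 — yes.

Yes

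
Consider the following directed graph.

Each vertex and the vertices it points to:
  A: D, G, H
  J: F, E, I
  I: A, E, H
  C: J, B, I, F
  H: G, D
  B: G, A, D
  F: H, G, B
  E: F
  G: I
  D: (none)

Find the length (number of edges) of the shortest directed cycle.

For each vertex v, BFS finds the shortest path from v back to v.
The shortest such closed walk is G → I → H → G, length 3.

3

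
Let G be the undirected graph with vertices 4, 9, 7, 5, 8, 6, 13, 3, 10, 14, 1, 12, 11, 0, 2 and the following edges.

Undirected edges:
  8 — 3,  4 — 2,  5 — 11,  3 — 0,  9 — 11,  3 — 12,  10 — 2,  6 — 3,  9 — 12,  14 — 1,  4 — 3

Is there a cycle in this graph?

No

DFS, tracking each vertex's parent; an edge to a visited non-parent vertex closes a cycle.
Start from 10:
visit 10 (parent –)
  visit 2 (parent 10)
    2–10: parent, skip
    visit 4 (parent 2)
      4–2: parent, skip
      visit 3 (parent 4)
        visit 8 (parent 3)
          8–3: parent, skip
        3–4: parent, skip
        visit 0 (parent 3)
          0–3: parent, skip
        visit 6 (parent 3)
          6–3: parent, skip
        visit 12 (parent 3)
          12–3: parent, skip
          visit 9 (parent 12)
            9–12: parent, skip
            visit 11 (parent 9)
              visit 5 (parent 11)
                5–11: parent, skip
              11–9: parent, skip
visit 7 (parent –)
visit 13 (parent –)
visit 14 (parent –)
  visit 1 (parent 14)
    1–14: parent, skip
No non-parent visited neighbor found — the graph is a forest.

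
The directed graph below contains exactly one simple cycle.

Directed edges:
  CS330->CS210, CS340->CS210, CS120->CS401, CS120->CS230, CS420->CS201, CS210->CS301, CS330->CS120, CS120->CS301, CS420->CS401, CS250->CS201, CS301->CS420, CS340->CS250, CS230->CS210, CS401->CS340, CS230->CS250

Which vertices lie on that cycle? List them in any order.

CS210, CS301, CS340, CS401, CS420

DFS with gray/black marking from CS401:
CS401 gray
  CS340 gray
    CS250 gray
      CS201 gray
      CS201 black
    CS250 black
    CS210 gray
      CS301 gray
        CS420 gray
          CS420→CS201: CS201 black — skip
          CS420→CS401: CS401 is gray → back edge
Back edge closes the cycle CS401 → CS340 → CS210 → CS301 → CS420 → CS401; its vertices are {CS210, CS301, CS340, CS401, CS420}.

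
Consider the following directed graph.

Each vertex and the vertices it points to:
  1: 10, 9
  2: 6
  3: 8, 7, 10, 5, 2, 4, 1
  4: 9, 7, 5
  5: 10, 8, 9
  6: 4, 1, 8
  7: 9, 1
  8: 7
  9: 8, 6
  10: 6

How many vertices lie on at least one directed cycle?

8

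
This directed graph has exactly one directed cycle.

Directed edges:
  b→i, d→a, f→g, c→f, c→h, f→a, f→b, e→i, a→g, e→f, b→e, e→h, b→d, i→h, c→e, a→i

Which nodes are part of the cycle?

b, e, f

DFS with gray/black marking from e:
e gray
  i gray
    h gray
    h black
  i black
  e→h: h black — skip
  f gray
    b gray
      b→i: i black — skip
      b→e: e is gray → back edge
Back edge closes the cycle e → f → b → e; its vertices are {b, e, f}.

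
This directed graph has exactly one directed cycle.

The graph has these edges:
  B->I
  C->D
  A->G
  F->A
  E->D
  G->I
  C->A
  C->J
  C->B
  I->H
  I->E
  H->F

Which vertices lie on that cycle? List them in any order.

DFS with gray/black marking from A:
A gray
  G gray
    I gray
      E gray
        D gray
        D black
      E black
      H gray
        F gray
          F→A: A is gray → back edge
Back edge closes the cycle A → G → I → H → F → A; its vertices are {A, F, G, H, I}.

A, F, G, H, I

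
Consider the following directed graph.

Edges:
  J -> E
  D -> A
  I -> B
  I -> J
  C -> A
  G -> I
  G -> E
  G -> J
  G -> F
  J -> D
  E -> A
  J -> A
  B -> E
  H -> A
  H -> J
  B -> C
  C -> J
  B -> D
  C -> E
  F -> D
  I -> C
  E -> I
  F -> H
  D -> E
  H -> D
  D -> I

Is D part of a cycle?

Yes

D is on a cycle iff D can reach itself via ≥1 edge.
D → I → J → D — yes.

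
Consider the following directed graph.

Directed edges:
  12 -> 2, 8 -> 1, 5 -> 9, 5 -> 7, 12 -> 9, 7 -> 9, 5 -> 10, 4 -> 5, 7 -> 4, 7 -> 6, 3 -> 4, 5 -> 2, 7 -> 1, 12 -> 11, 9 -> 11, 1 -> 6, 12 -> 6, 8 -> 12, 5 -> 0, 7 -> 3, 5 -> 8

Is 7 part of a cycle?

7 is on a cycle iff 7 can reach itself via ≥1 edge.
7 → 4 → 5 → 7 — yes.

Yes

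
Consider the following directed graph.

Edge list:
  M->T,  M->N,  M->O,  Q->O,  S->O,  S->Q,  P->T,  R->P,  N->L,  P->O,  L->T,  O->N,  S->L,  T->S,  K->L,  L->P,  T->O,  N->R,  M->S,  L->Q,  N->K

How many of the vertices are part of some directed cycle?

9

A vertex is on a directed cycle iff it belongs to a strongly connected component of size ≥ 2 (or has a self-loop).
The vertices on cycles are {K, L, N, O, P, Q, R, S, T} — 9 in total.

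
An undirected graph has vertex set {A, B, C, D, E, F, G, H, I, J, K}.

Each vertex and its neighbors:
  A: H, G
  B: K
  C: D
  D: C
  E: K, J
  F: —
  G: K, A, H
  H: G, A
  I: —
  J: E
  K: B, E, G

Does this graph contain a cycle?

Yes

DFS, tracking each vertex's parent; an edge to a visited non-parent vertex closes a cycle.
Start from J:
visit J (parent –)
  visit E (parent J)
    visit K (parent E)
      visit B (parent K)
        B–K: parent, skip
      K–E: parent, skip
      visit G (parent K)
        G–K: parent, skip
        visit A (parent G)
          visit H (parent A)
            H–G: G visited and ≠ parent → cycle
Cycle: G – A – H – G.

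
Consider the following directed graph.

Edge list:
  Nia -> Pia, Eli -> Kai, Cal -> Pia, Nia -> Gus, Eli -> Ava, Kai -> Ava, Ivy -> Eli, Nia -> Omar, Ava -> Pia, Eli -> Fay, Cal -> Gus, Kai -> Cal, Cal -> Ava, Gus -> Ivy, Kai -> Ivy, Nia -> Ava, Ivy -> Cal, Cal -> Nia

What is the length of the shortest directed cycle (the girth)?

3

For each vertex v, BFS finds the shortest path from v back to v.
The shortest such closed walk is Ivy → Eli → Kai → Ivy, length 3.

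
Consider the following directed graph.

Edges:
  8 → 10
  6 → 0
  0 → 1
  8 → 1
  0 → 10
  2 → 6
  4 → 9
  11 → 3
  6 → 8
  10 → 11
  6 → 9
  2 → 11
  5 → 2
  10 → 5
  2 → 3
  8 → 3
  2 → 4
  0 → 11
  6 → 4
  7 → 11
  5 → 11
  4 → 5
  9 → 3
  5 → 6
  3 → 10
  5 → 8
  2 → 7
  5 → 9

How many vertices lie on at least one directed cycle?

A vertex is on a directed cycle iff it belongs to a strongly connected component of size ≥ 2 (or has a self-loop).
The vertices on cycles are {0, 2, 3, 4, 5, 6, 7, 8, 9, 10, 11} — 11 in total.

11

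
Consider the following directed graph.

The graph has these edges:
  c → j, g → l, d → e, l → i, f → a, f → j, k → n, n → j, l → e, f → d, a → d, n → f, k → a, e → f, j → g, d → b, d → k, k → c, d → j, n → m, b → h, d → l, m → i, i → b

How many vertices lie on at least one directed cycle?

A vertex is on a directed cycle iff it belongs to a strongly connected component of size ≥ 2 (or has a self-loop).
The vertices on cycles are {a, c, d, e, f, g, j, k, l, n} — 10 in total.

10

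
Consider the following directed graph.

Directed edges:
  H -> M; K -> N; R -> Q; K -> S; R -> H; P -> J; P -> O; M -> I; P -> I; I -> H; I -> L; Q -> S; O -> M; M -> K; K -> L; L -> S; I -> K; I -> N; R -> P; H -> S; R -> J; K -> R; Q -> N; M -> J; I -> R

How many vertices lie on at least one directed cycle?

7

A vertex is on a directed cycle iff it belongs to a strongly connected component of size ≥ 2 (or has a self-loop).
The vertices on cycles are {H, I, K, M, O, P, R} — 7 in total.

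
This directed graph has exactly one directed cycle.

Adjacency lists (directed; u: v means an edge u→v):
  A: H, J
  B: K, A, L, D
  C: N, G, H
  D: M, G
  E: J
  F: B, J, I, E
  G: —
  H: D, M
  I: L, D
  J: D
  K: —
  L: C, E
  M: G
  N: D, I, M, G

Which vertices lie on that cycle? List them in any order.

DFS with gray/black marking from L:
L gray
  C gray
    N gray
      D gray
        M gray
          G gray
          G black
        M black
        D→G: G black — skip
      D black
      I gray
        I→L: L is gray → back edge
Back edge closes the cycle L → C → N → I → L; its vertices are {C, I, L, N}.

C, I, L, N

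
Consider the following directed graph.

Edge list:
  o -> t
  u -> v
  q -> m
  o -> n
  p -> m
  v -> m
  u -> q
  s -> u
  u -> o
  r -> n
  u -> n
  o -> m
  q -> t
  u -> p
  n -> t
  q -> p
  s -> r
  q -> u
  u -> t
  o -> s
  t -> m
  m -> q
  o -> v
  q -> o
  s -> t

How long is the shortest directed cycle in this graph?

For each vertex v, BFS finds the shortest path from v back to v.
The shortest such closed walk is u → q → u, length 2.

2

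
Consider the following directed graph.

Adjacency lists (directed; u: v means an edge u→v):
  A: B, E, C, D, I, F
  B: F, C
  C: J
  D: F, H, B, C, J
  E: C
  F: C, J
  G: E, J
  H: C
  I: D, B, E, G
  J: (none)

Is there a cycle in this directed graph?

DFS with white/gray/black marking, starting from D:
D gray
  F gray
    C gray
      J gray
      J black
    C black
    F→J: J black — skip
  F black
  H gray
    H→C: C black — skip
  H black
  B gray
    B→F: F black — skip
    B→C: C black — skip
  B black
  D→C: C black — skip
  D→J: J black — skip
D black
A gray
  A→B: B black — skip
  E gray
    E→C: C black — skip
  E black
  A→C: C black — skip
  A→D: D black — skip
  I gray
    I→D: D black — skip
    I→B: B black — skip
    I→E: E black — skip
    G gray
      G→E: E black — skip
      G→J: J black — skip
    G black
  I black
  A→F: F black — skip
A black
Every edge goes to a white or black vertex — no back edge, so the graph is acyclic.

No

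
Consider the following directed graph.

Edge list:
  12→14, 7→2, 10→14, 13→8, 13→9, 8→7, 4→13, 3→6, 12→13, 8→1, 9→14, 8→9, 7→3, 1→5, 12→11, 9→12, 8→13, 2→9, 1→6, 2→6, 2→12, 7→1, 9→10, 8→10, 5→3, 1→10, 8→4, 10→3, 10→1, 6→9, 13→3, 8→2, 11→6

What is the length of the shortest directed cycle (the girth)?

For each vertex v, BFS finds the shortest path from v back to v.
The shortest such closed walk is 8 → 13 → 8, length 2.

2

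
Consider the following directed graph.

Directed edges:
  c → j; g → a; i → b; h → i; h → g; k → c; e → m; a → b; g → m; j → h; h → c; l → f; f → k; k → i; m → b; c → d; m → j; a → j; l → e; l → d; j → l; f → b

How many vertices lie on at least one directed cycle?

A vertex is on a directed cycle iff it belongs to a strongly connected component of size ≥ 2 (or has a self-loop).
The vertices on cycles are {a, c, e, f, g, h, j, k, l, m} — 10 in total.

10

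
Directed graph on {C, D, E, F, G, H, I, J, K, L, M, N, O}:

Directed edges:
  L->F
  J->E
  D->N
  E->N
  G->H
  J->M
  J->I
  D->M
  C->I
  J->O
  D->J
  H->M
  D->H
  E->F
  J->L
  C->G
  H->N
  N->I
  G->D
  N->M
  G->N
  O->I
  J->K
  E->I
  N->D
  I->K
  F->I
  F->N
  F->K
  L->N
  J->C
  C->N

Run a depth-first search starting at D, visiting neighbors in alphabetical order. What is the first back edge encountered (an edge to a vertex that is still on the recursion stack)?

N->D

DFS from D (visiting neighbors in alphabetical order); mark gray on enter, black on exit:
D gray
  H gray
    M gray
    M black
    N gray
      N→D: D is gray → back edge
First back edge: N → D.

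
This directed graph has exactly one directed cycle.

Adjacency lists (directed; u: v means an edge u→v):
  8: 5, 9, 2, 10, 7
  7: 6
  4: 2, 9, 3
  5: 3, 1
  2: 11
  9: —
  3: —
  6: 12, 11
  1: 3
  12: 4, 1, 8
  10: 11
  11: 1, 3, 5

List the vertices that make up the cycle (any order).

6, 7, 8, 12

DFS with gray/black marking from 12:
12 gray
  4 gray
    2 gray
      11 gray
        1 gray
          3 gray
          3 black
        1 black
        11→3: 3 black — skip
        5 gray
          5→3: 3 black — skip
          5→1: 1 black — skip
        5 black
      11 black
    2 black
    9 gray
    9 black
    4→3: 3 black — skip
  4 black
  12→1: 1 black — skip
  8 gray
    8→5: 5 black — skip
    8→9: 9 black — skip
    8→2: 2 black — skip
    10 gray
      10→11: 11 black — skip
    10 black
    7 gray
      6 gray
        6→12: 12 is gray → back edge
Back edge closes the cycle 12 → 8 → 7 → 6 → 12; its vertices are {6, 7, 8, 12}.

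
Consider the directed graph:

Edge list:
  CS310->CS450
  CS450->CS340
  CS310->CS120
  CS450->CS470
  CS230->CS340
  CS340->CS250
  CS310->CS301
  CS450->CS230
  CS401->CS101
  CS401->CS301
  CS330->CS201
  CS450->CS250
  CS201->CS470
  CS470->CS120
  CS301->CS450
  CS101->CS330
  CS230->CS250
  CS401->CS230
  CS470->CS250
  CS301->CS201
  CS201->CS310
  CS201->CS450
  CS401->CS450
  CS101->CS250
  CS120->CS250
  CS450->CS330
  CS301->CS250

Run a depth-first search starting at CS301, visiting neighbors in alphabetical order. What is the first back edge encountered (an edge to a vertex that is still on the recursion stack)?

CS310->CS301

DFS from CS301 (visiting neighbors in alphabetical order); mark gray on enter, black on exit:
CS301 gray
  CS201 gray
    CS310 gray
      CS120 gray
        CS250 gray
        CS250 black
      CS120 black
      CS310→CS301: CS301 is gray → back edge
First back edge: CS310 → CS301.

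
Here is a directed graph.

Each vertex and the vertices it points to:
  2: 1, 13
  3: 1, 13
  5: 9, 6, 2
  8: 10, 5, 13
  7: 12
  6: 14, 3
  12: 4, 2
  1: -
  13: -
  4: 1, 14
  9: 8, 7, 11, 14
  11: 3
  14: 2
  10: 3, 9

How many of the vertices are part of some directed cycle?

4

A vertex is on a directed cycle iff it belongs to a strongly connected component of size ≥ 2 (or has a self-loop).
The vertices on cycles are {5, 8, 9, 10} — 4 in total.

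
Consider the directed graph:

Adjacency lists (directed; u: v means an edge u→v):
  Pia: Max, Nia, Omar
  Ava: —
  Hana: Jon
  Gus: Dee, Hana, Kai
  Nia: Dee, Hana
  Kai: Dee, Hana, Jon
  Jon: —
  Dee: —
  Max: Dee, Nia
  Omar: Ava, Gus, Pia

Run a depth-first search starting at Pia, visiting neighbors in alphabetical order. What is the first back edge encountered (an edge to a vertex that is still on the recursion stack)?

DFS from Pia (visiting neighbors in alphabetical order); mark gray on enter, black on exit:
Pia gray
  Max gray
    Dee gray
    Dee black
    Nia gray
      Nia→Dee: Dee black — skip
      Hana gray
        Jon gray
        Jon black
      Hana black
    Nia black
  Max black
  Pia→Nia: Nia black — skip
  Omar gray
    Ava gray
    Ava black
    Gus gray
      Gus→Dee: Dee black — skip
      Gus→Hana: Hana black — skip
      Kai gray
        Kai→Dee: Dee black — skip
        Kai→Hana: Hana black — skip
        Kai→Jon: Jon black — skip
      Kai black
    Gus black
    Omar→Pia: Pia is gray → back edge
First back edge: Omar → Pia.

Omar→Pia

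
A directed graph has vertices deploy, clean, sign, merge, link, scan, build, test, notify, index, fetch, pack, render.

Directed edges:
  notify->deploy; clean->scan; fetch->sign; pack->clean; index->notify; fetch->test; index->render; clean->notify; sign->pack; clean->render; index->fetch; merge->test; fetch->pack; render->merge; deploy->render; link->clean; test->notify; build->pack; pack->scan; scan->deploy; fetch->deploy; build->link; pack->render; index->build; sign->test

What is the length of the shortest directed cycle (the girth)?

For each vertex v, BFS finds the shortest path from v back to v.
The shortest such closed walk is test → notify → deploy → render → merge → test, length 5.

5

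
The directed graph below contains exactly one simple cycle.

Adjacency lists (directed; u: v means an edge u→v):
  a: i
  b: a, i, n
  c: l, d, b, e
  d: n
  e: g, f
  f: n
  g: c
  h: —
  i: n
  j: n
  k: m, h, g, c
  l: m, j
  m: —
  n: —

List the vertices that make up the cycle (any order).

DFS with gray/black marking from c:
c gray
  l gray
    m gray
    m black
    j gray
      n gray
      n black
    j black
  l black
  d gray
    d→n: n black — skip
  d black
  b gray
    a gray
      i gray
        i→n: n black — skip
      i black
    a black
    b→i: i black — skip
    b→n: n black — skip
  b black
  e gray
    g gray
      g→c: c is gray → back edge
Back edge closes the cycle c → e → g → c; its vertices are {c, e, g}.

c, e, g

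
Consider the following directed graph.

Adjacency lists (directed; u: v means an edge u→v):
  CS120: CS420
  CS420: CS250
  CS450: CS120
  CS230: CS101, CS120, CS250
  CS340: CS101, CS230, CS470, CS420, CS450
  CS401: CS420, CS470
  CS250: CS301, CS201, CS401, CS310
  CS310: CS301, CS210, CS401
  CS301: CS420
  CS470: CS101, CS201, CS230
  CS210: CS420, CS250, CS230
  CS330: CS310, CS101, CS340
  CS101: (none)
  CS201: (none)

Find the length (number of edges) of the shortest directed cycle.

For each vertex v, BFS finds the shortest path from v back to v.
The shortest such closed walk is CS310 → CS210 → CS250 → CS310, length 3.

3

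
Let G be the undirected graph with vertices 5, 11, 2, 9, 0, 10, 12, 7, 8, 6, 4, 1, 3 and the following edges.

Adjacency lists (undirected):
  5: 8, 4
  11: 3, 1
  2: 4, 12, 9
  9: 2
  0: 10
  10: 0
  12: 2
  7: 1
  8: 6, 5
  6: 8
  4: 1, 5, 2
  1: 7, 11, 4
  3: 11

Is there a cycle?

DFS, tracking each vertex's parent; an edge to a visited non-parent vertex closes a cycle.
Start from 2:
visit 2 (parent –)
  visit 4 (parent 2)
    visit 1 (parent 4)
      visit 7 (parent 1)
        7–1: parent, skip
      visit 11 (parent 1)
        visit 3 (parent 11)
          3–11: parent, skip
        11–1: parent, skip
      1–4: parent, skip
    visit 5 (parent 4)
      visit 8 (parent 5)
        visit 6 (parent 8)
          6–8: parent, skip
        8–5: parent, skip
      5–4: parent, skip
    4–2: parent, skip
  visit 12 (parent 2)
    12–2: parent, skip
  visit 9 (parent 2)
    9–2: parent, skip
visit 0 (parent –)
  visit 10 (parent 0)
    10–0: parent, skip
No non-parent visited neighbor found — the graph is a forest.

No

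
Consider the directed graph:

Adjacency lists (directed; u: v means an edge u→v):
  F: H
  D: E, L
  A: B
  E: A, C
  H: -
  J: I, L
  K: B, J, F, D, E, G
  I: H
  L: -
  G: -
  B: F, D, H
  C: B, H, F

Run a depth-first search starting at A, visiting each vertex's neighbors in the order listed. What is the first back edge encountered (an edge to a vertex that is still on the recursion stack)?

DFS from A (visiting each vertex's neighbors in the order listed); mark gray on enter, black on exit:
A gray
  B gray
    F gray
      H gray
      H black
    F black
    D gray
      E gray
        E→A: A is gray → back edge
First back edge: E → A.

E->A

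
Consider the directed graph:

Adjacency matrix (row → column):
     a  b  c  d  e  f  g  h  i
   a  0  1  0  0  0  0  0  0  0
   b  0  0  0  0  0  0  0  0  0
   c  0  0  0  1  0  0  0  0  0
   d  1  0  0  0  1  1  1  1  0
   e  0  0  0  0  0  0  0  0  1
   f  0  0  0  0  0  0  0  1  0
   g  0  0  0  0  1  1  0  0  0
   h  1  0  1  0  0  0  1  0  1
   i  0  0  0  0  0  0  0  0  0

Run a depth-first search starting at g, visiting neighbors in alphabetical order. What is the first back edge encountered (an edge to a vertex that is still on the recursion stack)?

d->f

DFS from g (visiting neighbors in alphabetical order); mark gray on enter, black on exit:
g gray
  e gray
    i gray
    i black
  e black
  f gray
    h gray
      a gray
        b gray
        b black
      a black
      c gray
        d gray
          d→a: a black — skip
          d→e: e black — skip
          d→f: f is gray → back edge
First back edge: d → f.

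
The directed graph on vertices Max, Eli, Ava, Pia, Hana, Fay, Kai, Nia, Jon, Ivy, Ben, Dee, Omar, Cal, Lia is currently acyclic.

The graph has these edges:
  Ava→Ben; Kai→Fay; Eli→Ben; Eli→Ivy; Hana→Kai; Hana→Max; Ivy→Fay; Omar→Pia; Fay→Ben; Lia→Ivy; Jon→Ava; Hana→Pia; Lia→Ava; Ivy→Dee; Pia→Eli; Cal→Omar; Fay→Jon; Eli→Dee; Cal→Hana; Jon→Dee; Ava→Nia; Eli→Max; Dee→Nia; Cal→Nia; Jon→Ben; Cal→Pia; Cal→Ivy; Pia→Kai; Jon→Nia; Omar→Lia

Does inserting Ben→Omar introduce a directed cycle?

Yes

Adding Ben→Omar creates a cycle iff Omar can already reach Ben.
Path from Omar: Omar → Lia → Ava → Ben.
So Omar → … → Ben → Omar is a cycle.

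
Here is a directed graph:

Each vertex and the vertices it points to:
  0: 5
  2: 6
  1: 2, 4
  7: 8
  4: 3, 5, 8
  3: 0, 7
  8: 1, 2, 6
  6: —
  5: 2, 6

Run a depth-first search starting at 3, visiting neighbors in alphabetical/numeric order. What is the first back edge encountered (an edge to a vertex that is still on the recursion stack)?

4->3

DFS from 3 (visiting neighbors in alphabetical/numeric order); mark gray on enter, black on exit:
3 gray
  0 gray
    5 gray
      2 gray
        6 gray
        6 black
      2 black
      5→6: 6 black — skip
    5 black
  0 black
  7 gray
    8 gray
      1 gray
        1→2: 2 black — skip
        4 gray
          4→3: 3 is gray → back edge
First back edge: 4 → 3.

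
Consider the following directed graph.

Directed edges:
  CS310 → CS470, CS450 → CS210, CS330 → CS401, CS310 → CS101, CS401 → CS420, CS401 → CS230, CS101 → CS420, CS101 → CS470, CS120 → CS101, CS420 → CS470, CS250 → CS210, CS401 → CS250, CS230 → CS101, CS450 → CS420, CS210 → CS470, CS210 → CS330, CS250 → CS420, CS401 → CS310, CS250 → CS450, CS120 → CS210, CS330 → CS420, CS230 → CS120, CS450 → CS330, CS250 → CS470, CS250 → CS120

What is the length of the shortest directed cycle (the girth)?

4

For each vertex v, BFS finds the shortest path from v back to v.
The shortest such closed walk is CS330 → CS401 → CS250 → CS210 → CS330, length 4.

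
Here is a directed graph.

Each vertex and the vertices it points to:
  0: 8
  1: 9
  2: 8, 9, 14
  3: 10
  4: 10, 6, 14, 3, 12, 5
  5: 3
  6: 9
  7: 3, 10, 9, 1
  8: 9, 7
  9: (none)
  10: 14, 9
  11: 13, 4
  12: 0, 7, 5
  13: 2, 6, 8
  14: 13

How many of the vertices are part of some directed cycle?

A vertex is on a directed cycle iff it belongs to a strongly connected component of size ≥ 2 (or has a self-loop).
The vertices on cycles are {2, 3, 7, 8, 10, 13, 14} — 7 in total.

7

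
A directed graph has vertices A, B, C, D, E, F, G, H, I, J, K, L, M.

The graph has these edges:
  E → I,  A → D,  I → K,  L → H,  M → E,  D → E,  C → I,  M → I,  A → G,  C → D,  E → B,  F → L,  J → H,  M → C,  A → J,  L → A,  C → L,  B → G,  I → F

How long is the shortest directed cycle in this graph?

6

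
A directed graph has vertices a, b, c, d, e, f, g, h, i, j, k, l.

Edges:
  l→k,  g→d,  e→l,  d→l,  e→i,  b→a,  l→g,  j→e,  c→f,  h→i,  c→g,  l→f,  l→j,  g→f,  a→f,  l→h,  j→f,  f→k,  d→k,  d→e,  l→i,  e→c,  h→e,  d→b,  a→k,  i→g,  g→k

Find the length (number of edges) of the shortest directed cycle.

3

For each vertex v, BFS finds the shortest path from v back to v.
The shortest such closed walk is d → l → g → d, length 3.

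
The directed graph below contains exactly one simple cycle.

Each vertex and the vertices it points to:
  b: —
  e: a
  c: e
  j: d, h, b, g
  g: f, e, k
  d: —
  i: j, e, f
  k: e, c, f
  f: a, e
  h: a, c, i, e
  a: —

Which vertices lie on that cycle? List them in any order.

h, i, j

DFS with gray/black marking from j:
j gray
  d gray
  d black
  h gray
    a gray
    a black
    c gray
      e gray
        e→a: a black — skip
      e black
    c black
    i gray
      i→j: j is gray → back edge
Back edge closes the cycle j → h → i → j; its vertices are {h, i, j}.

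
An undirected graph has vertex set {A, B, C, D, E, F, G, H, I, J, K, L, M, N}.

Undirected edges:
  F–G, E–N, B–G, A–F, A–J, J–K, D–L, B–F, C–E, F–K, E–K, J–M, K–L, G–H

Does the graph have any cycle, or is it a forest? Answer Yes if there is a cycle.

DFS, tracking each vertex's parent; an edge to a visited non-parent vertex closes a cycle.
Start from L:
visit L (parent –)
  visit D (parent L)
    D–L: parent, skip
  visit K (parent L)
    K–L: parent, skip
    visit J (parent K)
      visit A (parent J)
        A–J: parent, skip
        visit F (parent A)
          F–K: K visited and ≠ parent → cycle
Cycle: K – J – A – F – K.

Yes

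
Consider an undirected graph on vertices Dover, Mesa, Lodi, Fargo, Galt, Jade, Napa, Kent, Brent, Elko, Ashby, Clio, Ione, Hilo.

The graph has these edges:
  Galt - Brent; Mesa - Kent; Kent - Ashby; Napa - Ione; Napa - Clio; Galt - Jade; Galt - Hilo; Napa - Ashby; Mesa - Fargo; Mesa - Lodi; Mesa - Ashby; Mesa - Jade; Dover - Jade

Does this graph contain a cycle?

Yes

DFS, tracking each vertex's parent; an edge to a visited non-parent vertex closes a cycle.
Start from Hilo:
visit Hilo (parent –)
  visit Galt (parent Hilo)
    visit Jade (parent Galt)
      Jade–Galt: parent, skip
      visit Dover (parent Jade)
        Dover–Jade: parent, skip
      visit Mesa (parent Jade)
        visit Kent (parent Mesa)
          Kent–Mesa: parent, skip
          visit Ashby (parent Kent)
            Ashby–Mesa: Mesa visited and ≠ parent → cycle
Cycle: Mesa – Kent – Ashby – Mesa.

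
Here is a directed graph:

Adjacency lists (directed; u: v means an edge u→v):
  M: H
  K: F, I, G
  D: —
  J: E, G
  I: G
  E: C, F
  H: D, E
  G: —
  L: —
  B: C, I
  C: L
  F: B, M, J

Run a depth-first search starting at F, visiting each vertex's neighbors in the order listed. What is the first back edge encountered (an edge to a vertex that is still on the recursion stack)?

E->F

DFS from F (visiting each vertex's neighbors in the order listed); mark gray on enter, black on exit:
F gray
  B gray
    C gray
      L gray
      L black
    C black
    I gray
      G gray
      G black
    I black
  B black
  M gray
    H gray
      D gray
      D black
      E gray
        E→C: C black — skip
        E→F: F is gray → back edge
First back edge: E → F.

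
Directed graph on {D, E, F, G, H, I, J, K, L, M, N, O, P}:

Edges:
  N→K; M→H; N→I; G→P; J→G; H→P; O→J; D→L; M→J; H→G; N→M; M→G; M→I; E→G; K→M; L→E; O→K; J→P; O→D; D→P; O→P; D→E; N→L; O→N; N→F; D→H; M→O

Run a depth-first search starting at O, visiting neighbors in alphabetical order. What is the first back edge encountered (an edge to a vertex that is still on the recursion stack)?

M->O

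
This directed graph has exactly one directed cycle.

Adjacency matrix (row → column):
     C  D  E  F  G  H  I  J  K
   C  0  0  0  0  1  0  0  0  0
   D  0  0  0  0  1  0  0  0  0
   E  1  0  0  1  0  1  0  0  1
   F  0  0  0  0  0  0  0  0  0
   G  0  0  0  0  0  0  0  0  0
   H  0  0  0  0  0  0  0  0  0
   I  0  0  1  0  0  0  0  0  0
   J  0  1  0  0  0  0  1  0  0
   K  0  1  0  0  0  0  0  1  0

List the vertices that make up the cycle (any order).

E, I, J, K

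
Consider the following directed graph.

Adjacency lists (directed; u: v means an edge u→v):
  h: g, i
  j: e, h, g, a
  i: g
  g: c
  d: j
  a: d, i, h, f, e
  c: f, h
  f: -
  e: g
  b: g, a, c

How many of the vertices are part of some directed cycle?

A vertex is on a directed cycle iff it belongs to a strongly connected component of size ≥ 2 (or has a self-loop).
The vertices on cycles are {a, c, d, g, h, i, j} — 7 in total.

7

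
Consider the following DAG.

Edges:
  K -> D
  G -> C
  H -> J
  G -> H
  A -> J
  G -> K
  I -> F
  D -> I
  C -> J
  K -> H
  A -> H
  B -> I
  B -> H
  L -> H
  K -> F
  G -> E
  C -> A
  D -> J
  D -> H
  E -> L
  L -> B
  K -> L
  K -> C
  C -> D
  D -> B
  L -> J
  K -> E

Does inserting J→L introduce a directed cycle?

Adding J→L creates a cycle iff L can already reach J.
Path from L: L → J.
So L → … → J → L is a cycle.

Yes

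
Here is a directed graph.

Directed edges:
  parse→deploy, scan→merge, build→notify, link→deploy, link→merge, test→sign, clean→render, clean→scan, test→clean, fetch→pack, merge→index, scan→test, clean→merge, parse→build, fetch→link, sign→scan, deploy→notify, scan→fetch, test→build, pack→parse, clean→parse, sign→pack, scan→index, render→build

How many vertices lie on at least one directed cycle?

4

A vertex is on a directed cycle iff it belongs to a strongly connected component of size ≥ 2 (or has a self-loop).
The vertices on cycles are {scan, sign, test, clean} — 4 in total.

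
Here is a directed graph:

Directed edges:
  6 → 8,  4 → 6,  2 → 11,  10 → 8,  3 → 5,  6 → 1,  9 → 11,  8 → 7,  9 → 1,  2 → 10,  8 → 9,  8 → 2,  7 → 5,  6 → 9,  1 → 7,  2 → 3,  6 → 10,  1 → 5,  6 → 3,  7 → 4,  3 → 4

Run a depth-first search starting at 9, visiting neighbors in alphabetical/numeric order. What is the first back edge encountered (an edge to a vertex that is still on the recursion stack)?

6→1

DFS from 9 (visiting neighbors in alphabetical/numeric order); mark gray on enter, black on exit:
9 gray
  1 gray
    5 gray
    5 black
    7 gray
      4 gray
        6 gray
          6→1: 1 is gray → back edge
First back edge: 6 → 1.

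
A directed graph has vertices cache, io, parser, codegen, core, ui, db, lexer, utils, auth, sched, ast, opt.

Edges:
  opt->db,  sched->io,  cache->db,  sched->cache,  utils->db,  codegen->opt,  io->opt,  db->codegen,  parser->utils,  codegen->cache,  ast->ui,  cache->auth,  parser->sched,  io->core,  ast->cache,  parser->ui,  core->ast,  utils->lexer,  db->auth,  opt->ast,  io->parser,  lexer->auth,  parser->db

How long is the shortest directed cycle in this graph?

3

For each vertex v, BFS finds the shortest path from v back to v.
The shortest such closed walk is io → parser → sched → io, length 3.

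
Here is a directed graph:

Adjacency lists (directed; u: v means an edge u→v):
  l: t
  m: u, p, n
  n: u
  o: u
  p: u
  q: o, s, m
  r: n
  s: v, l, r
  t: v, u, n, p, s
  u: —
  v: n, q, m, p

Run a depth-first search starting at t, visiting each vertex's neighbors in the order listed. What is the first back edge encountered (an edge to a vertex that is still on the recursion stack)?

s->v

DFS from t (visiting each vertex's neighbors in the order listed); mark gray on enter, black on exit:
t gray
  v gray
    n gray
      u gray
      u black
    n black
    q gray
      o gray
        o→u: u black — skip
      o black
      s gray
        s→v: v is gray → back edge
First back edge: s → v.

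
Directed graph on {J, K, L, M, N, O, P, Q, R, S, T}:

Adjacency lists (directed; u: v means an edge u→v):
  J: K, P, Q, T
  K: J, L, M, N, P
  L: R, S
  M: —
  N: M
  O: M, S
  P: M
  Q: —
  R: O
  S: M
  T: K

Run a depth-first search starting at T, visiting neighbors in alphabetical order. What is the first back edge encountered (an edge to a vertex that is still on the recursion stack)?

DFS from T (visiting neighbors in alphabetical order); mark gray on enter, black on exit:
T gray
  K gray
    J gray
      J→K: K is gray → back edge
First back edge: J → K.

J->K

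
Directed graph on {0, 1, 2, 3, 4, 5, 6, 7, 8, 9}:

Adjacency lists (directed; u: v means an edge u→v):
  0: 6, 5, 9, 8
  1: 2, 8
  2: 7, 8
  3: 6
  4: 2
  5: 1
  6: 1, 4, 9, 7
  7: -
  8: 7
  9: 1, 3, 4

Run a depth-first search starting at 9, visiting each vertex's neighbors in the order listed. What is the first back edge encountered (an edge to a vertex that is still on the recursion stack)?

6->9

DFS from 9 (visiting each vertex's neighbors in the order listed); mark gray on enter, black on exit:
9 gray
  1 gray
    2 gray
      7 gray
      7 black
      8 gray
        8→7: 7 black — skip
      8 black
    2 black
    1→8: 8 black — skip
  1 black
  3 gray
    6 gray
      6→1: 1 black — skip
      4 gray
        4→2: 2 black — skip
      4 black
      6→9: 9 is gray → back edge
First back edge: 6 → 9.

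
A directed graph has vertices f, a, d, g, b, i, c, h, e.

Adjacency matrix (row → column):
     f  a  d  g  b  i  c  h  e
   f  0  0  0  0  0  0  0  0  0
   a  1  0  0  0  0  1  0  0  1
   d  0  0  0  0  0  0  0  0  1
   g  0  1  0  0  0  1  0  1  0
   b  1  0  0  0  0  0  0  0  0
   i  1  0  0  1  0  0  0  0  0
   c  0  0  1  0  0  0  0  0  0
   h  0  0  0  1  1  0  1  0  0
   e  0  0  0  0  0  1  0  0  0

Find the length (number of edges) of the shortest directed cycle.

2

For each vertex v, BFS finds the shortest path from v back to v.
The shortest such closed walk is g → i → g, length 2.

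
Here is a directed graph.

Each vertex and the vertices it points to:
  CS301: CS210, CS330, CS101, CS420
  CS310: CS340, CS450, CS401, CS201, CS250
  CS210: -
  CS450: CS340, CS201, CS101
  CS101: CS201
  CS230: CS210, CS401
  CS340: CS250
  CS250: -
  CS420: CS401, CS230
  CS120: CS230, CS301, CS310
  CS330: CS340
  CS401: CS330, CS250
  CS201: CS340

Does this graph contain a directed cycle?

DFS with white/gray/black marking, starting from CS340:
CS340 gray
  CS250 gray
  CS250 black
CS340 black
CS301 gray
  CS210 gray
  CS210 black
  CS330 gray
    CS330→CS340: CS340 black — skip
  CS330 black
  CS101 gray
    CS201 gray
      CS201→CS340: CS340 black — skip
    CS201 black
  CS101 black
  CS420 gray
    CS401 gray
      CS401→CS330: CS330 black — skip
      CS401→CS250: CS250 black — skip
    CS401 black
    CS230 gray
      CS230→CS210: CS210 black — skip
      CS230→CS401: CS401 black — skip
    CS230 black
  CS420 black
CS301 black
CS310 gray
  CS310→CS340: CS340 black — skip
  CS450 gray
    CS450→CS340: CS340 black — skip
    CS450→CS201: CS201 black — skip
    CS450→CS101: CS101 black — skip
  CS450 black
  CS310→CS401: CS401 black — skip
  CS310→CS201: CS201 black — skip
  CS310→CS250: CS250 black — skip
CS310 black
CS120 gray
  CS120→CS230: CS230 black — skip
  CS120→CS301: CS301 black — skip
  CS120→CS310: CS310 black — skip
CS120 black
Every edge goes to a white or black vertex — no back edge, so the graph is acyclic.

No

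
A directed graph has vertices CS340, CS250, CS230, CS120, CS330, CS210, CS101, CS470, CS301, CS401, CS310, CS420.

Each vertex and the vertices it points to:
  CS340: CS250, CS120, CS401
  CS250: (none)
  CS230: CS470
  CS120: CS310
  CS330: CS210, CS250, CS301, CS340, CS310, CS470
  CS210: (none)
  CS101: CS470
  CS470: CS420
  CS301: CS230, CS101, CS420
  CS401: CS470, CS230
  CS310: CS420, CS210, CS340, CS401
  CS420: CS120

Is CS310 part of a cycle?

CS310 is on a cycle iff CS310 can reach itself via ≥1 edge.
CS310 → CS420 → CS120 → CS310 — yes.

Yes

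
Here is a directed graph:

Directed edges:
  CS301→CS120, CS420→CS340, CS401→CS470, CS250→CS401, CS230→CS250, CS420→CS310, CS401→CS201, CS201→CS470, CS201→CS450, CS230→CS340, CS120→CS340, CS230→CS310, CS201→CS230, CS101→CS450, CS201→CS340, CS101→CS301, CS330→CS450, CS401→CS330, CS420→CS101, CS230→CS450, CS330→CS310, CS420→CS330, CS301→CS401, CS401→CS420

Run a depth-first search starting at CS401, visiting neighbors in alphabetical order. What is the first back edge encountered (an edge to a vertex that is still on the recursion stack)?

DFS from CS401 (visiting neighbors in alphabetical order); mark gray on enter, black on exit:
CS401 gray
  CS201 gray
    CS230 gray
      CS250 gray
        CS250→CS401: CS401 is gray → back edge
First back edge: CS250 → CS401.

CS250->CS401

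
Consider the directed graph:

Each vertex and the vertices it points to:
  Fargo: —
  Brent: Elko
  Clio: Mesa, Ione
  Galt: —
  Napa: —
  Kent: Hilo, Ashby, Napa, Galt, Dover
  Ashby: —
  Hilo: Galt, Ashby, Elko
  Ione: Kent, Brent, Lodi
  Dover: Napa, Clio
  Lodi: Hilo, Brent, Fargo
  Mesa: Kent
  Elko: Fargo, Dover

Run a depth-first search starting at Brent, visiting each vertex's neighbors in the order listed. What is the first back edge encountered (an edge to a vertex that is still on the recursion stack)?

Hilo→Elko

DFS from Brent (visiting each vertex's neighbors in the order listed); mark gray on enter, black on exit:
Brent gray
  Elko gray
    Fargo gray
    Fargo black
    Dover gray
      Napa gray
      Napa black
      Clio gray
        Mesa gray
          Kent gray
            Hilo gray
              Galt gray
              Galt black
              Ashby gray
              Ashby black
              Hilo→Elko: Elko is gray → back edge
First back edge: Hilo → Elko.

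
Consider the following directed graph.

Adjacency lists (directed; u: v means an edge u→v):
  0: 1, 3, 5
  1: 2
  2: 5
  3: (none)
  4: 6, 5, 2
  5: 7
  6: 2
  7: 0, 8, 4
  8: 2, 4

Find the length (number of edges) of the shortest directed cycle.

3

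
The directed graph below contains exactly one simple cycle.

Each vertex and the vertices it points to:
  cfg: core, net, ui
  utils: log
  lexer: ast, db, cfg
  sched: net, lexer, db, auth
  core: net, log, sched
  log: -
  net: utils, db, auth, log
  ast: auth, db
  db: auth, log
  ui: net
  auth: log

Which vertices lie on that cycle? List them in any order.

DFS with gray/black marking from lexer:
lexer gray
  ast gray
    auth gray
      log gray
      log black
    auth black
    db gray
      db→auth: auth black — skip
      db→log: log black — skip
    db black
  ast black
  lexer→db: db black — skip
  cfg gray
    core gray
      net gray
        utils gray
          utils→log: log black — skip
        utils black
        net→db: db black — skip
        net→auth: auth black — skip
        net→log: log black — skip
      net black
      core→log: log black — skip
      sched gray
        sched→net: net black — skip
        sched→lexer: lexer is gray → back edge
Back edge closes the cycle lexer → cfg → core → sched → lexer; its vertices are {cfg, core, lexer, sched}.

cfg, core, lexer, sched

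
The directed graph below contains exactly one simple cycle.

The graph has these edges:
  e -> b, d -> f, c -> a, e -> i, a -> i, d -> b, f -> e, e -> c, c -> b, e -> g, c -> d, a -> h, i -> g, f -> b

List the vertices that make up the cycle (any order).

DFS with gray/black marking from e:
e gray
  i gray
    g gray
    g black
  i black
  e→g: g black — skip
  b gray
  b black
  c gray
    c→b: b black — skip
    a gray
      h gray
      h black
      a→i: i black — skip
    a black
    d gray
      f gray
        f→b: b black — skip
        f→e: e is gray → back edge
Back edge closes the cycle e → c → d → f → e; its vertices are {c, d, e, f}.

c, d, e, f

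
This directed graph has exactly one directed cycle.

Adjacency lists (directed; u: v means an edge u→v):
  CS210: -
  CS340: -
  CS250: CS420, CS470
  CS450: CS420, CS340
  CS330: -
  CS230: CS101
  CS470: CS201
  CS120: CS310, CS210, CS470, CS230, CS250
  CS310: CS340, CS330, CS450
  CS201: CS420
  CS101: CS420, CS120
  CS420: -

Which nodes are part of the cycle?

CS101, CS120, CS230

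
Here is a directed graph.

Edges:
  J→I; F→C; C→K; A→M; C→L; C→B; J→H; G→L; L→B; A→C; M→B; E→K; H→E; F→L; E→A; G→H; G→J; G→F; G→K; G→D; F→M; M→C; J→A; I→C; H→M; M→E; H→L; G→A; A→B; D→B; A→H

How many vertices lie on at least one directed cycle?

4

A vertex is on a directed cycle iff it belongs to a strongly connected component of size ≥ 2 (or has a self-loop).
The vertices on cycles are {A, E, H, M} — 4 in total.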